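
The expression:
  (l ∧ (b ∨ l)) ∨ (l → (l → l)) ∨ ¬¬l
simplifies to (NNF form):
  True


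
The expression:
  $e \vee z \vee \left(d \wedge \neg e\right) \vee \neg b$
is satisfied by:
  {d: True, z: True, e: True, b: False}
  {d: True, z: True, e: False, b: False}
  {d: True, e: True, z: False, b: False}
  {d: True, e: False, z: False, b: False}
  {z: True, e: True, d: False, b: False}
  {z: True, e: False, d: False, b: False}
  {e: True, d: False, z: False, b: False}
  {e: False, d: False, z: False, b: False}
  {b: True, d: True, z: True, e: True}
  {b: True, d: True, z: True, e: False}
  {b: True, d: True, e: True, z: False}
  {b: True, d: True, e: False, z: False}
  {b: True, z: True, e: True, d: False}
  {b: True, z: True, e: False, d: False}
  {b: True, e: True, z: False, d: False}


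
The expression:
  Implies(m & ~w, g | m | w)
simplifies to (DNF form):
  True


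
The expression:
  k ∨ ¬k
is always true.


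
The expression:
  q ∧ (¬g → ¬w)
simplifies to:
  q ∧ (g ∨ ¬w)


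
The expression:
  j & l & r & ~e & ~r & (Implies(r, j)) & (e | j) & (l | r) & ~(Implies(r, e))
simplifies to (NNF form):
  False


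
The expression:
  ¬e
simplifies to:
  ¬e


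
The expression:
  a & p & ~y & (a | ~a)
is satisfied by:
  {a: True, p: True, y: False}


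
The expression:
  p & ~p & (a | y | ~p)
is never true.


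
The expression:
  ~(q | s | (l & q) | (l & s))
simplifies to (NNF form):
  ~q & ~s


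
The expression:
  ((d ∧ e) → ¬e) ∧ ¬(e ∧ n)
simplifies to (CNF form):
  (¬d ∨ ¬e) ∧ (¬e ∨ ¬n)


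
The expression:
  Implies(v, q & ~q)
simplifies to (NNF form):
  ~v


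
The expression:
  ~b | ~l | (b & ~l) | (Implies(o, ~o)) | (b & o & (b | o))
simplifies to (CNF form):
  True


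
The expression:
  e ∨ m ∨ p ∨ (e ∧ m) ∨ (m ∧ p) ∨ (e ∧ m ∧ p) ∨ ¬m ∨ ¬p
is always true.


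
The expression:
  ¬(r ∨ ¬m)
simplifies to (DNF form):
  m ∧ ¬r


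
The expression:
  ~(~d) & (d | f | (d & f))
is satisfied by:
  {d: True}


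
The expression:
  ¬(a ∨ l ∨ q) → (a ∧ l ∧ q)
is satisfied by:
  {a: True, q: True, l: True}
  {a: True, q: True, l: False}
  {a: True, l: True, q: False}
  {a: True, l: False, q: False}
  {q: True, l: True, a: False}
  {q: True, l: False, a: False}
  {l: True, q: False, a: False}


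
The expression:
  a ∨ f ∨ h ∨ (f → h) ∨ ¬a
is always true.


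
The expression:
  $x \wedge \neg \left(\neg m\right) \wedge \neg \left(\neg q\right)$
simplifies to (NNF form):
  $m \wedge q \wedge x$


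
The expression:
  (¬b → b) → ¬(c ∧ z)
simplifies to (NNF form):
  ¬b ∨ ¬c ∨ ¬z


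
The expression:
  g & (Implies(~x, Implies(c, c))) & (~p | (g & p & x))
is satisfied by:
  {x: True, g: True, p: False}
  {g: True, p: False, x: False}
  {x: True, p: True, g: True}


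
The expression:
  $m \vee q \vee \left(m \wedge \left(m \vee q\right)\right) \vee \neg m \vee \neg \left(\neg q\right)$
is always true.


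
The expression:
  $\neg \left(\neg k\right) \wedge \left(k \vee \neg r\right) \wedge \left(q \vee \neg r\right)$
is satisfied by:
  {q: True, k: True, r: False}
  {k: True, r: False, q: False}
  {r: True, q: True, k: True}


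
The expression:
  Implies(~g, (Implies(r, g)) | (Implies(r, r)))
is always true.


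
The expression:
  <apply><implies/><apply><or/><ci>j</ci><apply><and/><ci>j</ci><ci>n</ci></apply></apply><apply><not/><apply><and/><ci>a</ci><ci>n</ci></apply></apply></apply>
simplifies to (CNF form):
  <apply><or/><apply><not/><ci>a</ci></apply><apply><not/><ci>j</ci></apply><apply><not/><ci>n</ci></apply></apply>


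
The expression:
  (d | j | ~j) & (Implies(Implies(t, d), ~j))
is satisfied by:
  {t: True, j: False, d: False}
  {t: False, j: False, d: False}
  {d: True, t: True, j: False}
  {d: True, t: False, j: False}
  {j: True, t: True, d: False}


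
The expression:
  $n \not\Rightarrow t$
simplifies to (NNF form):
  $n \wedge \neg t$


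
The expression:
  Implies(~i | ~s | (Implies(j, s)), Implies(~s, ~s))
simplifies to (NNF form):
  True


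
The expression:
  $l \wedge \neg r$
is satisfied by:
  {l: True, r: False}


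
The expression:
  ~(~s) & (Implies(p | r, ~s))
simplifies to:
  s & ~p & ~r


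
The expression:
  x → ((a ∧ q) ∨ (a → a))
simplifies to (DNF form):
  True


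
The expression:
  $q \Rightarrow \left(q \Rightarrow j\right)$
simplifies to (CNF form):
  $j \vee \neg q$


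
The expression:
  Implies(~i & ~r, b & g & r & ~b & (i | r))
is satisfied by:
  {i: True, r: True}
  {i: True, r: False}
  {r: True, i: False}


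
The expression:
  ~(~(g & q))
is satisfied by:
  {g: True, q: True}


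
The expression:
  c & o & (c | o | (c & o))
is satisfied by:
  {c: True, o: True}


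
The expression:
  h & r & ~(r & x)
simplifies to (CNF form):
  h & r & ~x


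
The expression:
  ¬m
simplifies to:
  ¬m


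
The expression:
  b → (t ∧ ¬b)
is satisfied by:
  {b: False}


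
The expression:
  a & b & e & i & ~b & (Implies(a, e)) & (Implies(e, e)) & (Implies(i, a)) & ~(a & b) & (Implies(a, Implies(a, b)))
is never true.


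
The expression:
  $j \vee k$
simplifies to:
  $j \vee k$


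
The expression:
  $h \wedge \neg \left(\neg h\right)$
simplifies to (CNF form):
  $h$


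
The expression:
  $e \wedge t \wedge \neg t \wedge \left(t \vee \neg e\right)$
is never true.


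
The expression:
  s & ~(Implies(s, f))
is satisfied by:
  {s: True, f: False}


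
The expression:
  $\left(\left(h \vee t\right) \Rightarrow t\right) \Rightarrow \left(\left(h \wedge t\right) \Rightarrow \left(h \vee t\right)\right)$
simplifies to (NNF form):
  $\text{True}$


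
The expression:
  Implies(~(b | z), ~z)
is always true.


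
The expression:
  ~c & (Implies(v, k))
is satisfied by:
  {k: True, v: False, c: False}
  {v: False, c: False, k: False}
  {k: True, v: True, c: False}


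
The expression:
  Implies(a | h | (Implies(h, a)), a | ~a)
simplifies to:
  True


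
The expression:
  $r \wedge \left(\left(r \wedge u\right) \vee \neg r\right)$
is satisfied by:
  {r: True, u: True}


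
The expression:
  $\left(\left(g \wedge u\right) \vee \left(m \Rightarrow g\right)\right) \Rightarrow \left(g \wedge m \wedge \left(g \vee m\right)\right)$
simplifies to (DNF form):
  $m$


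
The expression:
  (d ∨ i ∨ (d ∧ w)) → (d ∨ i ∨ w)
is always true.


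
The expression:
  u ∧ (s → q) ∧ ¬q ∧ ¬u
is never true.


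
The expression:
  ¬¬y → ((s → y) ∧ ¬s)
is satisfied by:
  {s: False, y: False}
  {y: True, s: False}
  {s: True, y: False}


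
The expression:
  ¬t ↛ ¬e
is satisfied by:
  {e: True, t: False}


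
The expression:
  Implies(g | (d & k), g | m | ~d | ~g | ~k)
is always true.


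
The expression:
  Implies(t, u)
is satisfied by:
  {u: True, t: False}
  {t: False, u: False}
  {t: True, u: True}


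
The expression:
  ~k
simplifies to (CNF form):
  ~k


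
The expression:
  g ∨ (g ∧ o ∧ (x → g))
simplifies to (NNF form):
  g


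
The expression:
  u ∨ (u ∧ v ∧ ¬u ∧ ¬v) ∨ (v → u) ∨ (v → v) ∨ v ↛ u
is always true.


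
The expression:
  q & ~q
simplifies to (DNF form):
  False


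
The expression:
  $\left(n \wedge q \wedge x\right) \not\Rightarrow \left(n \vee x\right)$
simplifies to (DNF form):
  $\text{False}$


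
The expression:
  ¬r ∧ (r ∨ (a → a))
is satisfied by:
  {r: False}


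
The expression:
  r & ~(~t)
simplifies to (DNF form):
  r & t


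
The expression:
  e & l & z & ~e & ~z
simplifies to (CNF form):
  False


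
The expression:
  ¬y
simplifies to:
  ¬y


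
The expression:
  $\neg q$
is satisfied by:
  {q: False}


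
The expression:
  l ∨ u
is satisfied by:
  {l: True, u: True}
  {l: True, u: False}
  {u: True, l: False}


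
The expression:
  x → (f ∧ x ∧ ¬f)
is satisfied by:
  {x: False}


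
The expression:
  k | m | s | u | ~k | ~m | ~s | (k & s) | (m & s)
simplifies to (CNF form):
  True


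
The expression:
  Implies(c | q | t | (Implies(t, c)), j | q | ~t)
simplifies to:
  j | q | ~t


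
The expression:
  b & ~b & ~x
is never true.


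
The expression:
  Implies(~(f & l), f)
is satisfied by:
  {f: True}


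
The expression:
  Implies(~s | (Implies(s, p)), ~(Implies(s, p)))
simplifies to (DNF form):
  s & ~p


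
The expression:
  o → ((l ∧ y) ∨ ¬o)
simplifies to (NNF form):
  (l ∧ y) ∨ ¬o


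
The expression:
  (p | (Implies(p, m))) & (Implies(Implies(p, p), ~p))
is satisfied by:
  {p: False}


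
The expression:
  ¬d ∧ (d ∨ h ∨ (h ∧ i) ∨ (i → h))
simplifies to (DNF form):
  (h ∧ ¬d) ∨ (¬d ∧ ¬i)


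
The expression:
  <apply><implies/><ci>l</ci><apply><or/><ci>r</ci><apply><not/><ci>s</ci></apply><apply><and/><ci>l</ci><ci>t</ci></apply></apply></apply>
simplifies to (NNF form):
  <apply><or/><ci>r</ci><ci>t</ci><apply><not/><ci>l</ci></apply><apply><not/><ci>s</ci></apply></apply>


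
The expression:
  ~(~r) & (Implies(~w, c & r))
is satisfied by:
  {r: True, c: True, w: True}
  {r: True, c: True, w: False}
  {r: True, w: True, c: False}


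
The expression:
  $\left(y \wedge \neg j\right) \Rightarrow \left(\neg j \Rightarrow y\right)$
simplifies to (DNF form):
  $\text{True}$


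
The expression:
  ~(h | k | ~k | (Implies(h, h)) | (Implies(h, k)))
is never true.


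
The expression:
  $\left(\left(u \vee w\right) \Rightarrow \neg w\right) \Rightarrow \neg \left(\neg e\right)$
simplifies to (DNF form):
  $e \vee w$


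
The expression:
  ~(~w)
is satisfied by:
  {w: True}


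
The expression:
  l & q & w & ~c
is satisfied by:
  {w: True, q: True, l: True, c: False}


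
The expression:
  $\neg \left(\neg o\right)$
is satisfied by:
  {o: True}


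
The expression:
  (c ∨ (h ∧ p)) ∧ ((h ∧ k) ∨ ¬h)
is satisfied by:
  {k: True, c: True, p: True, h: False}
  {k: True, c: True, p: False, h: False}
  {c: True, p: True, k: False, h: False}
  {c: True, k: False, p: False, h: False}
  {k: True, h: True, c: True, p: True}
  {k: True, h: True, c: True, p: False}
  {k: True, h: True, p: True, c: False}


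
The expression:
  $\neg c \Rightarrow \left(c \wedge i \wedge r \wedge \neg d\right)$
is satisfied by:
  {c: True}


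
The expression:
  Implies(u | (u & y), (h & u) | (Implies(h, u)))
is always true.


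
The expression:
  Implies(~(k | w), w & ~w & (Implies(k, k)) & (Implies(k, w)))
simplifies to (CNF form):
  k | w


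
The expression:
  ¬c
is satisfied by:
  {c: False}


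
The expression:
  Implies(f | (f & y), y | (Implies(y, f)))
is always true.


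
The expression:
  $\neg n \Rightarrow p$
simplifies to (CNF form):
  $n \vee p$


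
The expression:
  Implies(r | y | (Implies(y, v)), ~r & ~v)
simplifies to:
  ~r & ~v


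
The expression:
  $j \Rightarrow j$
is always true.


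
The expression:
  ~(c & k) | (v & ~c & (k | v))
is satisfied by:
  {k: False, c: False}
  {c: True, k: False}
  {k: True, c: False}


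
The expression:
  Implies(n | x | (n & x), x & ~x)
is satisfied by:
  {n: False, x: False}


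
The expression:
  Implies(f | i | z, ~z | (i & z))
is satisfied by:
  {i: True, z: False}
  {z: False, i: False}
  {z: True, i: True}


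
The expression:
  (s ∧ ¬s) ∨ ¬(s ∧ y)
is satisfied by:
  {s: False, y: False}
  {y: True, s: False}
  {s: True, y: False}


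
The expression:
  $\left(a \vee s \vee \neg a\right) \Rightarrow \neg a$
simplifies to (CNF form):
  $\neg a$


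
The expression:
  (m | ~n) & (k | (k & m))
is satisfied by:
  {m: True, k: True, n: False}
  {k: True, n: False, m: False}
  {n: True, m: True, k: True}


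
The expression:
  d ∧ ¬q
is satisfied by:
  {d: True, q: False}


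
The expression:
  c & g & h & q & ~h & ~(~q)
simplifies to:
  False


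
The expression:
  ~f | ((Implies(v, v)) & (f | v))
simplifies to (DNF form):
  True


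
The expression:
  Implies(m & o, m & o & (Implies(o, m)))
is always true.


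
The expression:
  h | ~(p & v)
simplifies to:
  h | ~p | ~v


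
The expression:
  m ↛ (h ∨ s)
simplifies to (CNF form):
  m ∧ ¬h ∧ ¬s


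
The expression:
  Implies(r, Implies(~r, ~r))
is always true.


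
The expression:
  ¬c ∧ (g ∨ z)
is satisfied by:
  {z: True, g: True, c: False}
  {z: True, g: False, c: False}
  {g: True, z: False, c: False}


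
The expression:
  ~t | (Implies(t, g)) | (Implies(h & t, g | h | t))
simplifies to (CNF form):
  True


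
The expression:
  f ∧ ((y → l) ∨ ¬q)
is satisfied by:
  {f: True, l: True, y: False, q: False}
  {f: True, l: False, y: False, q: False}
  {f: True, q: True, l: True, y: False}
  {f: True, q: True, l: False, y: False}
  {f: True, y: True, l: True, q: False}
  {f: True, y: True, l: False, q: False}
  {f: True, y: True, q: True, l: True}


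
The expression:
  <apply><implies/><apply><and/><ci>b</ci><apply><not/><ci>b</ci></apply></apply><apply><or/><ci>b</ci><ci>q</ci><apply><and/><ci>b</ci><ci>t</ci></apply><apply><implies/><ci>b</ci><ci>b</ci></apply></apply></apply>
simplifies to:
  <true/>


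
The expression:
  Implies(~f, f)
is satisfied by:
  {f: True}


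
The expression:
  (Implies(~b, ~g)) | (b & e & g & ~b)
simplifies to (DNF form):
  b | ~g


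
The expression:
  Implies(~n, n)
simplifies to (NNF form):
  n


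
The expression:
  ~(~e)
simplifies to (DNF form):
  e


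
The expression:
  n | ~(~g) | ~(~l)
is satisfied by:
  {n: True, l: True, g: True}
  {n: True, l: True, g: False}
  {n: True, g: True, l: False}
  {n: True, g: False, l: False}
  {l: True, g: True, n: False}
  {l: True, g: False, n: False}
  {g: True, l: False, n: False}


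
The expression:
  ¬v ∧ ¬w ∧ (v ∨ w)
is never true.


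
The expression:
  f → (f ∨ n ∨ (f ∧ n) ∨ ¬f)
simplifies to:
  True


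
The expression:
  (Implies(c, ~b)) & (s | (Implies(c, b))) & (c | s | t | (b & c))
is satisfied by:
  {s: True, t: True, b: False, c: False}
  {s: True, b: False, t: False, c: False}
  {s: True, t: True, b: True, c: False}
  {s: True, b: True, t: False, c: False}
  {t: True, s: False, b: False, c: False}
  {t: True, b: True, s: False, c: False}
  {c: True, t: True, s: True, b: False}
  {c: True, s: True, b: False, t: False}


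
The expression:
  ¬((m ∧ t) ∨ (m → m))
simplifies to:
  False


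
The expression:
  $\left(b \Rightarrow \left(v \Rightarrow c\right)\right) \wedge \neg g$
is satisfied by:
  {c: True, g: False, v: False, b: False}
  {c: False, g: False, v: False, b: False}
  {b: True, c: True, g: False, v: False}
  {b: True, c: False, g: False, v: False}
  {c: True, v: True, b: False, g: False}
  {v: True, b: False, g: False, c: False}
  {b: True, v: True, c: True, g: False}


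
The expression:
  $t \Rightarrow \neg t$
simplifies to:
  $\neg t$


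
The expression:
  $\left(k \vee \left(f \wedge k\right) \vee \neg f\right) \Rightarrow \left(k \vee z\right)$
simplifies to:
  $f \vee k \vee z$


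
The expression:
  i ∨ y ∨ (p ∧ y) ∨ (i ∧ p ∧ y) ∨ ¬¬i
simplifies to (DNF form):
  i ∨ y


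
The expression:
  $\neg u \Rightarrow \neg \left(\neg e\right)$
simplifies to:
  $e \vee u$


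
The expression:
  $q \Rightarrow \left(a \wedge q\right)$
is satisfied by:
  {a: True, q: False}
  {q: False, a: False}
  {q: True, a: True}


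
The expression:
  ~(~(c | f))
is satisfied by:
  {c: True, f: True}
  {c: True, f: False}
  {f: True, c: False}


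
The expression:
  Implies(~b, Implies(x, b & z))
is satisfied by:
  {b: True, x: False}
  {x: False, b: False}
  {x: True, b: True}


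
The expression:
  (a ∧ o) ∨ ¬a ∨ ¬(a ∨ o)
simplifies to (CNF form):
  o ∨ ¬a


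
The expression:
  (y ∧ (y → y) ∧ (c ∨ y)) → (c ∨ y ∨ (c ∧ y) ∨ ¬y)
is always true.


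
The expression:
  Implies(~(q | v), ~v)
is always true.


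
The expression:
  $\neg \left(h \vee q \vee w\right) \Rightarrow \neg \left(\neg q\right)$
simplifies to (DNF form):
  $h \vee q \vee w$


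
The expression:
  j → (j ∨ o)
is always true.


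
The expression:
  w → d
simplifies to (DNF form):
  d ∨ ¬w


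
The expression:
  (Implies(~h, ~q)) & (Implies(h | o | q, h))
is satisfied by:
  {h: True, q: False, o: False}
  {o: True, h: True, q: False}
  {h: True, q: True, o: False}
  {o: True, h: True, q: True}
  {o: False, q: False, h: False}


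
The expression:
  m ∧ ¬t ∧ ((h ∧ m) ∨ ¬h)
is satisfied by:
  {m: True, t: False}


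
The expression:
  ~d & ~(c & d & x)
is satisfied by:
  {d: False}


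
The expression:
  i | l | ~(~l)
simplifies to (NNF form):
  i | l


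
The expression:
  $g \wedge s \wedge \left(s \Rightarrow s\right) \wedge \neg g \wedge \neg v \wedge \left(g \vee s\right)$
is never true.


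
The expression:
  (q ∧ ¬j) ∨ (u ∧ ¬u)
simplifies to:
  q ∧ ¬j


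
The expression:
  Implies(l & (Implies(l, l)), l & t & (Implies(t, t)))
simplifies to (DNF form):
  t | ~l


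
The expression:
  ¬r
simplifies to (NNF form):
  ¬r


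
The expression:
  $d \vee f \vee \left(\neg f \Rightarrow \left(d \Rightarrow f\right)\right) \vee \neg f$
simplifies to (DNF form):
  $\text{True}$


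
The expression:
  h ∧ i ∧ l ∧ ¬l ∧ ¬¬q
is never true.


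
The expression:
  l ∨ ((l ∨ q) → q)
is always true.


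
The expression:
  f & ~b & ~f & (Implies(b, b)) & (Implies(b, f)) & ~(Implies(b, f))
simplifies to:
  False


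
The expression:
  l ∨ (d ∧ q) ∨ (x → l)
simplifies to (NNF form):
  l ∨ (d ∧ q) ∨ ¬x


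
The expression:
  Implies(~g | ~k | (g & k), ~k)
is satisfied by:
  {k: False}


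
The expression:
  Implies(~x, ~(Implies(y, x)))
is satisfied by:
  {y: True, x: True}
  {y: True, x: False}
  {x: True, y: False}


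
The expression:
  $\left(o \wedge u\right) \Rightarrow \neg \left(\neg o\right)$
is always true.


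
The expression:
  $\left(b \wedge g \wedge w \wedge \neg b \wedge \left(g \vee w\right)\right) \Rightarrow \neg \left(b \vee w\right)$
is always true.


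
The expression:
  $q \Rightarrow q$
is always true.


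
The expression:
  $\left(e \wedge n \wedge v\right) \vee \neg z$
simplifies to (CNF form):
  $\left(e \vee \neg z\right) \wedge \left(n \vee \neg z\right) \wedge \left(v \vee \neg z\right)$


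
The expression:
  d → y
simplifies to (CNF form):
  y ∨ ¬d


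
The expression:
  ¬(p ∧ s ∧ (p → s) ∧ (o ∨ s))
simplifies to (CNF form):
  ¬p ∨ ¬s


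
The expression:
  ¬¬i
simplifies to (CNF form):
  i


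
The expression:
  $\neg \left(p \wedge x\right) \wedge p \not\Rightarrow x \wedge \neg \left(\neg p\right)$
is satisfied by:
  {p: True, x: False}


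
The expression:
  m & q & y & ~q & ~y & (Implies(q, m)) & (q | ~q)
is never true.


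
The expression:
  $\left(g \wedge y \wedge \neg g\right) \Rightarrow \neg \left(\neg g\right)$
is always true.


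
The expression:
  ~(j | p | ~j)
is never true.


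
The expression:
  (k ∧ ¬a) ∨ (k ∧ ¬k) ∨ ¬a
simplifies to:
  ¬a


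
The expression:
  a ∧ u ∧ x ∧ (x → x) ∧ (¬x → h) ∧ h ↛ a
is never true.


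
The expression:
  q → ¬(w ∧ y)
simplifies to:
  ¬q ∨ ¬w ∨ ¬y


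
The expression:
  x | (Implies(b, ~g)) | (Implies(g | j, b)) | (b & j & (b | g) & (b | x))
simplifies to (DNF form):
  True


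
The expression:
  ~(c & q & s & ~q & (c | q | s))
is always true.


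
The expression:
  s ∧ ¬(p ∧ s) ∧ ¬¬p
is never true.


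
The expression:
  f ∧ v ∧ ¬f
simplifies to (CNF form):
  False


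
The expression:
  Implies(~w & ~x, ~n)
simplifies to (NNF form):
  w | x | ~n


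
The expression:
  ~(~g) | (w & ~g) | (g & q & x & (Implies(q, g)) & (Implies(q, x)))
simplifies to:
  g | w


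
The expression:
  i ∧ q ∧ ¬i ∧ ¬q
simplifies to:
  False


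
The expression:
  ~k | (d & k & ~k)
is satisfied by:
  {k: False}


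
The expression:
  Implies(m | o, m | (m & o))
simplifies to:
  m | ~o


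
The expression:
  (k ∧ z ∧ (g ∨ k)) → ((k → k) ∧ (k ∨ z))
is always true.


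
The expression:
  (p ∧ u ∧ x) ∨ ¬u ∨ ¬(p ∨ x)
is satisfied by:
  {p: False, u: False, x: False}
  {x: True, p: False, u: False}
  {p: True, x: False, u: False}
  {x: True, p: True, u: False}
  {u: True, x: False, p: False}
  {x: True, u: True, p: True}


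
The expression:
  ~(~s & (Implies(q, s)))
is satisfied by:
  {q: True, s: True}
  {q: True, s: False}
  {s: True, q: False}


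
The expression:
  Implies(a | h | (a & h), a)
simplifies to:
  a | ~h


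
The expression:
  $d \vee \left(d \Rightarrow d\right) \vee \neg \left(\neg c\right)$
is always true.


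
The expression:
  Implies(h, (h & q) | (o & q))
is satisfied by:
  {q: True, h: False}
  {h: False, q: False}
  {h: True, q: True}


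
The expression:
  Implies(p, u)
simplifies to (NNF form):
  u | ~p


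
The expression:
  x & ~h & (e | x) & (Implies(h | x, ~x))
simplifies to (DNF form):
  False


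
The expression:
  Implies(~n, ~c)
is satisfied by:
  {n: True, c: False}
  {c: False, n: False}
  {c: True, n: True}


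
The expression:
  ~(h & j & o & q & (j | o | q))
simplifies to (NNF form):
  ~h | ~j | ~o | ~q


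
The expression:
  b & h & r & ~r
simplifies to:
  False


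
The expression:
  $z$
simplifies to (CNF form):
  $z$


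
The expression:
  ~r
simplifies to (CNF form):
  ~r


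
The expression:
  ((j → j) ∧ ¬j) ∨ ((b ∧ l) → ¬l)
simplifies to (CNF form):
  ¬b ∨ ¬j ∨ ¬l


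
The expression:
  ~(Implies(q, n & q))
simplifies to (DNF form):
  q & ~n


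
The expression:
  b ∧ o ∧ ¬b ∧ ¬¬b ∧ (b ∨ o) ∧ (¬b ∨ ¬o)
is never true.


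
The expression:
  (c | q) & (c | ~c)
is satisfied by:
  {q: True, c: True}
  {q: True, c: False}
  {c: True, q: False}


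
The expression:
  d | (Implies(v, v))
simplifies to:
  True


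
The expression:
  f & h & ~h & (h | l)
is never true.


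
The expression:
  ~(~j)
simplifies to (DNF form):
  j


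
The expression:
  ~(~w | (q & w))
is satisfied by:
  {w: True, q: False}


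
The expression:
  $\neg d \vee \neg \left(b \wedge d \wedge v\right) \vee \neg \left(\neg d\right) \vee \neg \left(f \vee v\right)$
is always true.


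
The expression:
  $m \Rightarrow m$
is always true.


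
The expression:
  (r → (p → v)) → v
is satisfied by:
  {v: True, p: True, r: True}
  {v: True, p: True, r: False}
  {v: True, r: True, p: False}
  {v: True, r: False, p: False}
  {p: True, r: True, v: False}


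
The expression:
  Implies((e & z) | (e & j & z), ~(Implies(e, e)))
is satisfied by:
  {e: False, z: False}
  {z: True, e: False}
  {e: True, z: False}


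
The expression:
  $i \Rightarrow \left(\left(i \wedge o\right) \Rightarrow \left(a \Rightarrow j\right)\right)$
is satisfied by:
  {j: True, o: False, a: False, i: False}
  {j: False, o: False, a: False, i: False}
  {i: True, j: True, o: False, a: False}
  {i: True, j: False, o: False, a: False}
  {a: True, j: True, o: False, i: False}
  {a: True, j: False, o: False, i: False}
  {i: True, a: True, j: True, o: False}
  {i: True, a: True, j: False, o: False}
  {o: True, j: True, i: False, a: False}
  {o: True, j: False, i: False, a: False}
  {i: True, o: True, j: True, a: False}
  {i: True, o: True, j: False, a: False}
  {a: True, o: True, j: True, i: False}
  {a: True, o: True, j: False, i: False}
  {a: True, o: True, i: True, j: True}


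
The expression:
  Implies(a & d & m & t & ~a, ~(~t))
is always true.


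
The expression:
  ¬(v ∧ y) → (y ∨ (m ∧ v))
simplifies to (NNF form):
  y ∨ (m ∧ v)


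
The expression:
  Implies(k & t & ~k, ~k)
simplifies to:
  True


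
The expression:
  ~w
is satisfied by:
  {w: False}


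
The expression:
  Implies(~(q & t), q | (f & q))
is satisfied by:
  {q: True}


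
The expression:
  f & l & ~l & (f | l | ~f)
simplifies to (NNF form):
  False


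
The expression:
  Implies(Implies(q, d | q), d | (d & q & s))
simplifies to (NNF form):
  d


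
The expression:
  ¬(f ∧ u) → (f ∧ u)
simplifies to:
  f ∧ u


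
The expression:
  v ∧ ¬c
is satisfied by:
  {v: True, c: False}


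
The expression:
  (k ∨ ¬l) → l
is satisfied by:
  {l: True}


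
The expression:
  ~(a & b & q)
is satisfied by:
  {q: False, a: False, b: False}
  {b: True, q: False, a: False}
  {a: True, q: False, b: False}
  {b: True, a: True, q: False}
  {q: True, b: False, a: False}
  {b: True, q: True, a: False}
  {a: True, q: True, b: False}


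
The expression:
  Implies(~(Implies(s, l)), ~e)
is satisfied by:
  {l: True, s: False, e: False}
  {s: False, e: False, l: False}
  {l: True, e: True, s: False}
  {e: True, s: False, l: False}
  {l: True, s: True, e: False}
  {s: True, l: False, e: False}
  {l: True, e: True, s: True}


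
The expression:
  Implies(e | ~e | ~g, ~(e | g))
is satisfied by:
  {g: False, e: False}


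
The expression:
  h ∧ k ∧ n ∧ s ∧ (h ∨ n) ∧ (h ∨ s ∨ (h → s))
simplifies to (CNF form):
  h ∧ k ∧ n ∧ s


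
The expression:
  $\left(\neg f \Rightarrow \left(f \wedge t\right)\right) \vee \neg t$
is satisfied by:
  {f: True, t: False}
  {t: False, f: False}
  {t: True, f: True}


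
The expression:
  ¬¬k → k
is always true.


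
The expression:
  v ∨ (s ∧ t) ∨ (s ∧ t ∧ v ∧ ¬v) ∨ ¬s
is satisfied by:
  {t: True, v: True, s: False}
  {t: True, s: False, v: False}
  {v: True, s: False, t: False}
  {v: False, s: False, t: False}
  {t: True, v: True, s: True}
  {t: True, s: True, v: False}
  {v: True, s: True, t: False}


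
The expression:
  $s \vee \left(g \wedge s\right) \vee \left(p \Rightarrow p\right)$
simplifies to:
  $\text{True}$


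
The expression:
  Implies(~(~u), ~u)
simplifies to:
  ~u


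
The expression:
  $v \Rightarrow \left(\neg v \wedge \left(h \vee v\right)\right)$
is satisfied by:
  {v: False}


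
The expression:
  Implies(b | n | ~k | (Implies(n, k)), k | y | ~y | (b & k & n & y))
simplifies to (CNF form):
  True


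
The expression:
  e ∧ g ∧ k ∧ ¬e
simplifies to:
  False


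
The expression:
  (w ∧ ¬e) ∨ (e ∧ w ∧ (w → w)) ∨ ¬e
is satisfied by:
  {w: True, e: False}
  {e: False, w: False}
  {e: True, w: True}


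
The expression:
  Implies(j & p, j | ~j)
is always true.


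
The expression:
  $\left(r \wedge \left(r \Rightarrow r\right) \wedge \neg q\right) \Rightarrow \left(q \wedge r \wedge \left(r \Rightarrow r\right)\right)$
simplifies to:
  $q \vee \neg r$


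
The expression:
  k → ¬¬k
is always true.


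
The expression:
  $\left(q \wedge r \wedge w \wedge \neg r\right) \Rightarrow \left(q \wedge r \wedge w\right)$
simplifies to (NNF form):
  $\text{True}$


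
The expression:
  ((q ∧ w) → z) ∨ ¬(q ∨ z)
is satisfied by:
  {z: True, w: False, q: False}
  {w: False, q: False, z: False}
  {z: True, q: True, w: False}
  {q: True, w: False, z: False}
  {z: True, w: True, q: False}
  {w: True, z: False, q: False}
  {z: True, q: True, w: True}


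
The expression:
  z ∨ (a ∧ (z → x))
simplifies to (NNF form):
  a ∨ z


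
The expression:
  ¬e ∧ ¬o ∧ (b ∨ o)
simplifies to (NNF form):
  b ∧ ¬e ∧ ¬o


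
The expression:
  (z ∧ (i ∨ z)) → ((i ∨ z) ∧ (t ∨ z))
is always true.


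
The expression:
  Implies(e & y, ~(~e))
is always true.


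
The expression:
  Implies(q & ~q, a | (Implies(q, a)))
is always true.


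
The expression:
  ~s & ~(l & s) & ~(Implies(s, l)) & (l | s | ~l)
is never true.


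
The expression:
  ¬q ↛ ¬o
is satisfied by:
  {o: True, q: False}


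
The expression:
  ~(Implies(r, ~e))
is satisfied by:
  {r: True, e: True}


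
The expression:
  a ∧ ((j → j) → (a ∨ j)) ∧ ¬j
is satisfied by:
  {a: True, j: False}


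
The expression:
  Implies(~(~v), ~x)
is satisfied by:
  {v: False, x: False}
  {x: True, v: False}
  {v: True, x: False}


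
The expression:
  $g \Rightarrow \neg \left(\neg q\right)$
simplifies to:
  $q \vee \neg g$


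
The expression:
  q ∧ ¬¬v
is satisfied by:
  {q: True, v: True}


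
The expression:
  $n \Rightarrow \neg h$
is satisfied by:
  {h: False, n: False}
  {n: True, h: False}
  {h: True, n: False}


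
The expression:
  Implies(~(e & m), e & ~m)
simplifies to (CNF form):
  e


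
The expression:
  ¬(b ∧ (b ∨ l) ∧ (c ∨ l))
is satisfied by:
  {c: False, b: False, l: False}
  {l: True, c: False, b: False}
  {c: True, l: False, b: False}
  {l: True, c: True, b: False}
  {b: True, l: False, c: False}


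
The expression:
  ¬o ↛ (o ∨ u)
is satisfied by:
  {u: False, o: False}


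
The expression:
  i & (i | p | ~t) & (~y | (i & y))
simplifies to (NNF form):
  i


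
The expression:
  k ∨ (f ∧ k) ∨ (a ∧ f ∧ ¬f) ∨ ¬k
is always true.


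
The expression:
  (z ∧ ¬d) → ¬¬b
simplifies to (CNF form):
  b ∨ d ∨ ¬z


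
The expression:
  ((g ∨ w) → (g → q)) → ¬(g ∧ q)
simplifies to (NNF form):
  ¬g ∨ ¬q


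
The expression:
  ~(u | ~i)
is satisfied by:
  {i: True, u: False}


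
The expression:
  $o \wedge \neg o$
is never true.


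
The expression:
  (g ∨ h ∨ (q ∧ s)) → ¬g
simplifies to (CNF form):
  ¬g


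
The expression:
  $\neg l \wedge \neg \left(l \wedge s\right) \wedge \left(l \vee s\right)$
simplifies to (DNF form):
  $s \wedge \neg l$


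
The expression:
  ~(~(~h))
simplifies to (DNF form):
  ~h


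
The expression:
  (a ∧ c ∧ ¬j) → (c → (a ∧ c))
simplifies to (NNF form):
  True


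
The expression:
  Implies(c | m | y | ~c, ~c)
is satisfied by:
  {c: False}


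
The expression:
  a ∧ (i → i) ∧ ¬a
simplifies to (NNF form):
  False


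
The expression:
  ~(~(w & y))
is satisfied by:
  {w: True, y: True}


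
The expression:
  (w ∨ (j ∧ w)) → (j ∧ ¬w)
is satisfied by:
  {w: False}


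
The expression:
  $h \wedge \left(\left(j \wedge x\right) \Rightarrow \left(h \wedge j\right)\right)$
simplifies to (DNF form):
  $h$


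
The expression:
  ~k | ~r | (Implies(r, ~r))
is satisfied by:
  {k: False, r: False}
  {r: True, k: False}
  {k: True, r: False}


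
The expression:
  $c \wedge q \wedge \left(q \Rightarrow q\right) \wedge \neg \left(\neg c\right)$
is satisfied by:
  {c: True, q: True}


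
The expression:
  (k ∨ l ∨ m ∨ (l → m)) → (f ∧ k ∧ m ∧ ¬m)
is never true.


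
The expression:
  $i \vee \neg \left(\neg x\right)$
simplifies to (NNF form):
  $i \vee x$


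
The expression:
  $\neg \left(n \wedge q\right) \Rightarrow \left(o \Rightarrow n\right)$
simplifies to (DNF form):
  $n \vee \neg o$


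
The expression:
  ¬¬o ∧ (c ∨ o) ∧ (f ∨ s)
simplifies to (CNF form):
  o ∧ (f ∨ s)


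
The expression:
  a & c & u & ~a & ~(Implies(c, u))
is never true.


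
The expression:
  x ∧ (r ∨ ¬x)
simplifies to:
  r ∧ x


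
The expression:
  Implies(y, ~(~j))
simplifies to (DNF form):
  j | ~y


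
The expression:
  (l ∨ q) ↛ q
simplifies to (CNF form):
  l ∧ ¬q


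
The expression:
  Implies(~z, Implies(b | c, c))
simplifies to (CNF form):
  c | z | ~b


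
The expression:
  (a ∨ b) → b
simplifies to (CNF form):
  b ∨ ¬a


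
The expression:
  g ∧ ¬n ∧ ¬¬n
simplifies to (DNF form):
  False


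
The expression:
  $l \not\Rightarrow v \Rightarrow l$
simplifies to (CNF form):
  $\text{True}$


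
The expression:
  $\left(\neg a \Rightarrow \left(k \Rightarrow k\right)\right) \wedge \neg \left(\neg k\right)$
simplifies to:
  $k$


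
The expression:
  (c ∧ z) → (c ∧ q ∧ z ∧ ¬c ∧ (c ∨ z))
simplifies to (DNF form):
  ¬c ∨ ¬z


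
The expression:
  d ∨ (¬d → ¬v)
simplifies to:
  d ∨ ¬v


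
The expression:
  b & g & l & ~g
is never true.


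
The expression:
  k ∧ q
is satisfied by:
  {q: True, k: True}


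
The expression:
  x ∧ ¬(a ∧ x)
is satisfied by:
  {x: True, a: False}


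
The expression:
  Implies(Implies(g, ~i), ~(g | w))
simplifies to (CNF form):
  (g | ~g) & (g | ~w) & (i | ~g) & (i | ~w)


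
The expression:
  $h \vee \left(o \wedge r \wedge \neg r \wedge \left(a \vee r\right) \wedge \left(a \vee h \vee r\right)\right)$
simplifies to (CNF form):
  $h$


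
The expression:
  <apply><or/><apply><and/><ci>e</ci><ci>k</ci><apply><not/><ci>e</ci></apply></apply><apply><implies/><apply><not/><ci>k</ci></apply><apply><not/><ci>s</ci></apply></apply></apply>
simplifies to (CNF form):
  <apply><or/><ci>k</ci><apply><not/><ci>s</ci></apply></apply>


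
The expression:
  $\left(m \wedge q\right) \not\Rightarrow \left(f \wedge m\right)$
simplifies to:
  $m \wedge q \wedge \neg f$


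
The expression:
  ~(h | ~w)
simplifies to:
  w & ~h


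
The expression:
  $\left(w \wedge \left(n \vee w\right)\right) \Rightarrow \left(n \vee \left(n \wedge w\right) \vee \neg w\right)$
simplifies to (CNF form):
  $n \vee \neg w$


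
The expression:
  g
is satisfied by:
  {g: True}


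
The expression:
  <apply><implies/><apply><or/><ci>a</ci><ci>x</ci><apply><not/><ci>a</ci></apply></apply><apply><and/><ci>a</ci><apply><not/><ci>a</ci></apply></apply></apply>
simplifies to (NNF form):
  <false/>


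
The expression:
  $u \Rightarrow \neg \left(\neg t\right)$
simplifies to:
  $t \vee \neg u$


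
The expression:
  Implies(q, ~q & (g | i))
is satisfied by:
  {q: False}


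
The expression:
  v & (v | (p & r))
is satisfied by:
  {v: True}


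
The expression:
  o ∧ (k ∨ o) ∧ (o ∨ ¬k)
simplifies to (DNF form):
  o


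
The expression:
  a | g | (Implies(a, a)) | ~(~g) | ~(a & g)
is always true.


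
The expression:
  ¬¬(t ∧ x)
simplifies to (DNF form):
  t ∧ x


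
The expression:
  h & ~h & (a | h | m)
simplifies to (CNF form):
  False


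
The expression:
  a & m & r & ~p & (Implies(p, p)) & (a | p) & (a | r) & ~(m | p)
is never true.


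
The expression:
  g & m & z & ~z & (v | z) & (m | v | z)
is never true.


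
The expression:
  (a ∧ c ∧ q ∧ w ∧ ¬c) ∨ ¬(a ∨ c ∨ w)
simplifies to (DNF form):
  ¬a ∧ ¬c ∧ ¬w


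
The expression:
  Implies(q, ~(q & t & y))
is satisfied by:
  {t: False, y: False, q: False}
  {q: True, t: False, y: False}
  {y: True, t: False, q: False}
  {q: True, y: True, t: False}
  {t: True, q: False, y: False}
  {q: True, t: True, y: False}
  {y: True, t: True, q: False}


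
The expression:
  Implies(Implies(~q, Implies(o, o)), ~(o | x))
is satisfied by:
  {x: False, o: False}


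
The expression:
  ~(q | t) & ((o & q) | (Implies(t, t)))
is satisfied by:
  {q: False, t: False}


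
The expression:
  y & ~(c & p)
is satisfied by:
  {y: True, p: False, c: False}
  {c: True, y: True, p: False}
  {p: True, y: True, c: False}


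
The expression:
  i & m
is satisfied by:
  {m: True, i: True}


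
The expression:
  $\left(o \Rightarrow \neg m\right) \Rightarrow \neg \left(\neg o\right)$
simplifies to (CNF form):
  $o$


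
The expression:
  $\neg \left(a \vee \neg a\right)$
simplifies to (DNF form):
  $\text{False}$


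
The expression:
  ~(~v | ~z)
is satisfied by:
  {z: True, v: True}


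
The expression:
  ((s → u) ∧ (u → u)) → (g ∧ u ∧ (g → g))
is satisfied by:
  {g: True, s: True, u: False}
  {s: True, u: False, g: False}
  {g: True, u: True, s: True}
  {g: True, u: True, s: False}


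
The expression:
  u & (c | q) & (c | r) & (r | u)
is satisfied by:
  {u: True, r: True, c: True, q: True}
  {u: True, r: True, c: True, q: False}
  {u: True, c: True, q: True, r: False}
  {u: True, c: True, q: False, r: False}
  {u: True, r: True, q: True, c: False}


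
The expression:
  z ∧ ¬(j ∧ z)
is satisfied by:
  {z: True, j: False}


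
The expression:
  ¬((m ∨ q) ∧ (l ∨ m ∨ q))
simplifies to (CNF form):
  ¬m ∧ ¬q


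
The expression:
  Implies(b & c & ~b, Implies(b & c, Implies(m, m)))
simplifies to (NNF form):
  True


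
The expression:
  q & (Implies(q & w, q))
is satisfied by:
  {q: True}


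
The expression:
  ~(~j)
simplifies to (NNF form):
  j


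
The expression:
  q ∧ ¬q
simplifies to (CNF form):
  False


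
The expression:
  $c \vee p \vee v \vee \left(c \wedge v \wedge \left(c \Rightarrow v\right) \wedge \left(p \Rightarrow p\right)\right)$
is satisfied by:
  {c: True, v: True, p: True}
  {c: True, v: True, p: False}
  {c: True, p: True, v: False}
  {c: True, p: False, v: False}
  {v: True, p: True, c: False}
  {v: True, p: False, c: False}
  {p: True, v: False, c: False}


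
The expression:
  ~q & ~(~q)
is never true.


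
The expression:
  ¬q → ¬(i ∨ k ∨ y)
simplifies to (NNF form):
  q ∨ (¬i ∧ ¬k ∧ ¬y)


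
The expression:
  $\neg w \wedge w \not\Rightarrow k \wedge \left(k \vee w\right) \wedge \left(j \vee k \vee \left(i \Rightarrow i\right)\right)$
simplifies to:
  $\text{False}$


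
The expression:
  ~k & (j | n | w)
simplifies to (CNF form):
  ~k & (j | n | w)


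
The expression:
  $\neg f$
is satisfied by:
  {f: False}


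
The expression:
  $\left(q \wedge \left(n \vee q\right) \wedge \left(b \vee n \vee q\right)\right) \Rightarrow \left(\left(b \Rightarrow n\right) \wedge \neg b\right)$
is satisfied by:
  {q: False, b: False}
  {b: True, q: False}
  {q: True, b: False}


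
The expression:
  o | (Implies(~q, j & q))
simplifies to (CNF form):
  o | q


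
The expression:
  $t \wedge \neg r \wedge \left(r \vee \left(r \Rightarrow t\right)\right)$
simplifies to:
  $t \wedge \neg r$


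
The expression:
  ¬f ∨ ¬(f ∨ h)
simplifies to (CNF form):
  ¬f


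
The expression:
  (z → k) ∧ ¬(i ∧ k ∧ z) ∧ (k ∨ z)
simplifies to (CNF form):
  k ∧ (¬i ∨ ¬z)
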